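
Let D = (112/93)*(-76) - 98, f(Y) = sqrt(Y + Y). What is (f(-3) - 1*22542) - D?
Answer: -2078780/93 + I*sqrt(6) ≈ -22352.0 + 2.4495*I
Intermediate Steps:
f(Y) = sqrt(2)*sqrt(Y) (f(Y) = sqrt(2*Y) = sqrt(2)*sqrt(Y))
D = -17626/93 (D = (112*(1/93))*(-76) - 98 = (112/93)*(-76) - 98 = -8512/93 - 98 = -17626/93 ≈ -189.53)
(f(-3) - 1*22542) - D = (sqrt(2)*sqrt(-3) - 1*22542) - 1*(-17626/93) = (sqrt(2)*(I*sqrt(3)) - 22542) + 17626/93 = (I*sqrt(6) - 22542) + 17626/93 = (-22542 + I*sqrt(6)) + 17626/93 = -2078780/93 + I*sqrt(6)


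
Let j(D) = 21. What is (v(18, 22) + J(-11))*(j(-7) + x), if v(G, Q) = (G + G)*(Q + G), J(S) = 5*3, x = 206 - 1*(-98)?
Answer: 472875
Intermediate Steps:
x = 304 (x = 206 + 98 = 304)
J(S) = 15
v(G, Q) = 2*G*(G + Q) (v(G, Q) = (2*G)*(G + Q) = 2*G*(G + Q))
(v(18, 22) + J(-11))*(j(-7) + x) = (2*18*(18 + 22) + 15)*(21 + 304) = (2*18*40 + 15)*325 = (1440 + 15)*325 = 1455*325 = 472875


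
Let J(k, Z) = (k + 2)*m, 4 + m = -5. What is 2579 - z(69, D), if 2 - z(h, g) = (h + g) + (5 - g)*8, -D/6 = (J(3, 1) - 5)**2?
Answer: 107686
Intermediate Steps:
m = -9 (m = -4 - 5 = -9)
J(k, Z) = -18 - 9*k (J(k, Z) = (k + 2)*(-9) = (2 + k)*(-9) = -18 - 9*k)
D = -15000 (D = -6*((-18 - 9*3) - 5)**2 = -6*((-18 - 27) - 5)**2 = -6*(-45 - 5)**2 = -6*(-50)**2 = -6*2500 = -15000)
z(h, g) = -38 - h + 7*g (z(h, g) = 2 - ((h + g) + (5 - g)*8) = 2 - ((g + h) + (40 - 8*g)) = 2 - (40 + h - 7*g) = 2 + (-40 - h + 7*g) = -38 - h + 7*g)
2579 - z(69, D) = 2579 - (-38 - 1*69 + 7*(-15000)) = 2579 - (-38 - 69 - 105000) = 2579 - 1*(-105107) = 2579 + 105107 = 107686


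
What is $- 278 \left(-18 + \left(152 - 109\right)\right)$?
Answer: $-6950$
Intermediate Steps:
$- 278 \left(-18 + \left(152 - 109\right)\right) = - 278 \left(-18 + 43\right) = \left(-278\right) 25 = -6950$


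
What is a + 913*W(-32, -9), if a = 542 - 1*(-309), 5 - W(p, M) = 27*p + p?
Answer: 823464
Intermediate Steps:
W(p, M) = 5 - 28*p (W(p, M) = 5 - (27*p + p) = 5 - 28*p)
a = 851 (a = 542 + 309 = 851)
a + 913*W(-32, -9) = 851 + 913*(5 - 28*(-32)) = 851 + 913*(5 + 896) = 851 + 913*901 = 851 + 822613 = 823464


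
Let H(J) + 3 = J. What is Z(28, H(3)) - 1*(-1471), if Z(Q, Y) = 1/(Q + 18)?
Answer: 67667/46 ≈ 1471.0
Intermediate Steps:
H(J) = -3 + J
Z(Q, Y) = 1/(18 + Q)
Z(28, H(3)) - 1*(-1471) = 1/(18 + 28) - 1*(-1471) = 1/46 + 1471 = 67667/46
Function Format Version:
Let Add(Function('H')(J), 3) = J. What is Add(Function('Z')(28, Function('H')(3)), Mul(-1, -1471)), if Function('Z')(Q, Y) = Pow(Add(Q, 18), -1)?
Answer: Rational(67667, 46) ≈ 1471.0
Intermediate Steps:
Function('H')(J) = Add(-3, J)
Function('Z')(Q, Y) = Pow(Add(18, Q), -1)
Add(Function('Z')(28, Function('H')(3)), Mul(-1, -1471)) = Add(Pow(Add(18, 28), -1), Mul(-1, -1471)) = Add(Pow(46, -1), 1471) = Add(Rational(1, 46), 1471) = Rational(67667, 46)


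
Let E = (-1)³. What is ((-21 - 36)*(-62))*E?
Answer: -3534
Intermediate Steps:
E = -1
((-21 - 36)*(-62))*E = ((-21 - 36)*(-62))*(-1) = -57*(-62)*(-1) = 3534*(-1) = -3534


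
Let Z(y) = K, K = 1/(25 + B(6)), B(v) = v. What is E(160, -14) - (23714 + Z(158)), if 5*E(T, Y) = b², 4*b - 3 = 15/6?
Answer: -235239449/9920 ≈ -23714.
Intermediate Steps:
b = 11/8 (b = ¾ + (15/6)/4 = ¾ + (15*(⅙))/4 = ¾ + (¼)*(5/2) = ¾ + 5/8 = 11/8 ≈ 1.3750)
K = 1/31 (K = 1/(25 + 6) = 1/31 ≈ 0.032258)
Z(y) = 1/31
E(T, Y) = 121/320 (E(T, Y) = (11/8)²/5 = (⅕)*(121/64) = 121/320)
E(160, -14) - (23714 + Z(158)) = 121/320 - (23714 + 1/31) = 121/320 - 1*735135/31 = 121/320 - 735135/31 = -235239449/9920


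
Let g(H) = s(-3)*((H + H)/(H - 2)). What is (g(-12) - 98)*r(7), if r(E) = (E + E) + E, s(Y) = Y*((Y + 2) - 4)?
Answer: -1518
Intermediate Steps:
s(Y) = Y*(-2 + Y) (s(Y) = Y*((2 + Y) - 4) = Y*(-2 + Y))
r(E) = 3*E (r(E) = 2*E + E = 3*E)
g(H) = 30*H/(-2 + H) (g(H) = (-3*(-2 - 3))*((H + H)/(H - 2)) = (-3*(-5))*((2*H)/(-2 + H)) = 15*(2*H/(-2 + H)) = 30*H/(-2 + H))
(g(-12) - 98)*r(7) = (30*(-12)/(-2 - 12) - 98)*(3*7) = (30*(-12)/(-14) - 98)*21 = (30*(-12)*(-1/14) - 98)*21 = (180/7 - 98)*21 = -506/7*21 = -1518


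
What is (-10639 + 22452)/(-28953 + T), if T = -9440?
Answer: -11813/38393 ≈ -0.30769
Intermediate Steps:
(-10639 + 22452)/(-28953 + T) = (-10639 + 22452)/(-28953 - 9440) = 11813/(-38393) = 11813*(-1/38393) = -11813/38393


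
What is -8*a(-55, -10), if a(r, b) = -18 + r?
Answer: 584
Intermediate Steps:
-8*a(-55, -10) = -8*(-18 - 55) = -8*(-73) = 584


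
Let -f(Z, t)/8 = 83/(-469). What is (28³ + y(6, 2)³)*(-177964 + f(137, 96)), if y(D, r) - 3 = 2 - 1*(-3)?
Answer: -1874945449728/469 ≈ -3.9978e+9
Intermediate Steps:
y(D, r) = 8 (y(D, r) = 3 + (2 - 1*(-3)) = 3 + (2 + 3) = 3 + 5 = 8)
f(Z, t) = 664/469 (f(Z, t) = -664/(-469) = -664*(-1)/469 = -8*(-83/469) = 664/469)
(28³ + y(6, 2)³)*(-177964 + f(137, 96)) = (28³ + 8³)*(-177964 + 664/469) = (21952 + 512)*(-83464452/469) = 22464*(-83464452/469) = -1874945449728/469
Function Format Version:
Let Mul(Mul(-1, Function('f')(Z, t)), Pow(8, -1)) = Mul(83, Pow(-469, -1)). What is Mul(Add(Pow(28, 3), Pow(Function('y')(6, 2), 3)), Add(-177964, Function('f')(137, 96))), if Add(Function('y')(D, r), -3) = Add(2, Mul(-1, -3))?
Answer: Rational(-1874945449728, 469) ≈ -3.9978e+9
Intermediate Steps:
Function('y')(D, r) = 8 (Function('y')(D, r) = Add(3, Add(2, Mul(-1, -3))) = Add(3, Add(2, 3)) = Add(3, 5) = 8)
Function('f')(Z, t) = Rational(664, 469) (Function('f')(Z, t) = Mul(-8, Mul(83, Pow(-469, -1))) = Mul(-8, Mul(83, Rational(-1, 469))) = Mul(-8, Rational(-83, 469)) = Rational(664, 469))
Mul(Add(Pow(28, 3), Pow(Function('y')(6, 2), 3)), Add(-177964, Function('f')(137, 96))) = Mul(Add(Pow(28, 3), Pow(8, 3)), Add(-177964, Rational(664, 469))) = Mul(Add(21952, 512), Rational(-83464452, 469)) = Mul(22464, Rational(-83464452, 469)) = Rational(-1874945449728, 469)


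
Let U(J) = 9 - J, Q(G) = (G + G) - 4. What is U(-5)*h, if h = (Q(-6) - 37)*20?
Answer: -14840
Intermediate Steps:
Q(G) = -4 + 2*G (Q(G) = 2*G - 4 = -4 + 2*G)
h = -1060 (h = ((-4 + 2*(-6)) - 37)*20 = ((-4 - 12) - 37)*20 = (-16 - 37)*20 = -53*20 = -1060)
U(-5)*h = (9 - 1*(-5))*(-1060) = (9 + 5)*(-1060) = 14*(-1060) = -14840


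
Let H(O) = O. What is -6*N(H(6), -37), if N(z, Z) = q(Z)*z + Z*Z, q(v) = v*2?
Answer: -5550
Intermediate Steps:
q(v) = 2*v
N(z, Z) = Z² + 2*Z*z (N(z, Z) = (2*Z)*z + Z*Z = 2*Z*z + Z² = Z² + 2*Z*z)
-6*N(H(6), -37) = -(-222)*(-37 + 2*6) = -(-222)*(-37 + 12) = -(-222)*(-25) = -6*925 = -5550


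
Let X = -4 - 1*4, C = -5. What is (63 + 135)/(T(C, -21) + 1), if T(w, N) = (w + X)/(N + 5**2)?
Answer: -88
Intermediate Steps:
X = -8 (X = -4 - 4 = -8)
T(w, N) = (-8 + w)/(25 + N) (T(w, N) = (w - 8)/(N + 5**2) = (-8 + w)/(N + 25) = (-8 + w)/(25 + N))
(63 + 135)/(T(C, -21) + 1) = (63 + 135)/((-8 - 5)/(25 - 21) + 1) = 198/(-13/4 + 1) = 198/(-9/4) = 198*(-4/9) = -88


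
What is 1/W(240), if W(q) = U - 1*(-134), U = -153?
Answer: -1/19 ≈ -0.052632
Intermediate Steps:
W(q) = -19 (W(q) = -153 - 1*(-134) = -153 + 134 = -19)
1/W(240) = 1/(-19) = -1/19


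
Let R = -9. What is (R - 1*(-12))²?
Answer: 9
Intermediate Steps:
(R - 1*(-12))² = (-9 - 1*(-12))² = (-9 + 12)² = 3² = 9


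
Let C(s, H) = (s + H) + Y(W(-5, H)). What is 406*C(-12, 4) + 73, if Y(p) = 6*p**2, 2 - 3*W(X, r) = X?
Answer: 30263/3 ≈ 10088.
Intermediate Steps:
W(X, r) = 2/3 - X/3
C(s, H) = 98/3 + H + s (C(s, H) = (s + H) + 6*(2/3 - 1/3*(-5))**2 = (H + s) + 6*(2/3 + 5/3)**2 = (H + s) + 6*(7/3)**2 = (H + s) + 6*(49/9) = (H + s) + 98/3 = 98/3 + H + s)
406*C(-12, 4) + 73 = 406*(98/3 + 4 - 12) + 73 = 406*(74/3) + 73 = 30044/3 + 73 = 30263/3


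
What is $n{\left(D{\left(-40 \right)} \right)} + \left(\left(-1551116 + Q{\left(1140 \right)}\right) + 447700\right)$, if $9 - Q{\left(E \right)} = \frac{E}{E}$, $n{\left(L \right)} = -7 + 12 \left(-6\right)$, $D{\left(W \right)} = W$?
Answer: $-1103487$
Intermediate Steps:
$n{\left(L \right)} = -79$ ($n{\left(L \right)} = -7 - 72 = -79$)
$Q{\left(E \right)} = 8$ ($Q{\left(E \right)} = 9 - \frac{E}{E} = 9 - 1 = 8$)
$n{\left(D{\left(-40 \right)} \right)} + \left(\left(-1551116 + Q{\left(1140 \right)}\right) + 447700\right) = -79 + \left(\left(-1551116 + 8\right) + 447700\right) = -79 + \left(-1551108 + 447700\right) = -79 - 1103408 = -1103487$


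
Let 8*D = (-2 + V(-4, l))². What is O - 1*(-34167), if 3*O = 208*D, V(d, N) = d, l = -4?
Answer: 34479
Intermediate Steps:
D = 9/2 (D = (-2 - 4)²/8 = (⅛)*(-6)² = (⅛)*36 = 9/2 ≈ 4.5000)
O = 312 (O = (208*(9/2))/3 = (⅓)*936 = 312)
O - 1*(-34167) = 312 - 1*(-34167) = 312 + 34167 = 34479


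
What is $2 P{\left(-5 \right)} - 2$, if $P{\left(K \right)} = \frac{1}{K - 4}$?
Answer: $- \frac{20}{9} \approx -2.2222$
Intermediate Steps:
$P{\left(K \right)} = \frac{1}{-4 + K}$
$2 P{\left(-5 \right)} - 2 = \frac{2}{-4 - 5} - 2 = \frac{2}{-9} - 2 = 2 \left(- \frac{1}{9}\right) - 2 = - \frac{2}{9} - 2 = - \frac{20}{9}$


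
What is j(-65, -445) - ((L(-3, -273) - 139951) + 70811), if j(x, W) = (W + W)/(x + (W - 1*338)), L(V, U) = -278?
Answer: 29433677/424 ≈ 69419.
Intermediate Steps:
j(x, W) = 2*W/(-338 + W + x) (j(x, W) = (2*W)/(x + (W - 338)) = (2*W)/(x + (-338 + W)) = (2*W)/(-338 + W + x) = 2*W/(-338 + W + x))
j(-65, -445) - ((L(-3, -273) - 139951) + 70811) = 2*(-445)/(-338 - 445 - 65) - ((-278 - 139951) + 70811) = 2*(-445)/(-848) - (-140229 + 70811) = 2*(-445)*(-1/848) - 1*(-69418) = 445/424 + 69418 = 29433677/424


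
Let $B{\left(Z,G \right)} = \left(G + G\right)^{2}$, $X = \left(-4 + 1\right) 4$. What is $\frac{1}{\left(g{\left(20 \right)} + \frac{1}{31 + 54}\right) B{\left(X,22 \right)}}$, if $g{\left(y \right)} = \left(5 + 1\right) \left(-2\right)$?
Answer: $- \frac{85}{1972784} \approx -4.3086 \cdot 10^{-5}$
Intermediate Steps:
$g{\left(y \right)} = -12$ ($g{\left(y \right)} = 6 \left(-2\right) = -12$)
$X = -12$ ($X = \left(-3\right) 4 = -12$)
$B{\left(Z,G \right)} = 4 G^{2}$ ($B{\left(Z,G \right)} = \left(2 G\right)^{2} = 4 G^{2}$)
$\frac{1}{\left(g{\left(20 \right)} + \frac{1}{31 + 54}\right) B{\left(X,22 \right)}} = \frac{1}{\left(-12 + \frac{1}{31 + 54}\right) 4 \cdot 22^{2}} = \frac{1}{\left(-12 + \frac{1}{85}\right) 4 \cdot 484} = \frac{1}{\left(-12 + \frac{1}{85}\right) 1936} = \frac{1}{\left(- \frac{1019}{85}\right) 1936} = \frac{1}{- \frac{1972784}{85}} = - \frac{85}{1972784}$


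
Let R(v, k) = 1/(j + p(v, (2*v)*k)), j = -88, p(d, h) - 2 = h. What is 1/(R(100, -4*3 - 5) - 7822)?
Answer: -3486/27267493 ≈ -0.00012784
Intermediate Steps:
p(d, h) = 2 + h
R(v, k) = 1/(-86 + 2*k*v) (R(v, k) = 1/(-88 + (2 + (2*v)*k)) = 1/(-88 + (2 + 2*k*v)) = 1/(-86 + 2*k*v))
1/(R(100, -4*3 - 5) - 7822) = 1/(1/(2*(-43 + (-4*3 - 5)*100)) - 7822) = 1/(1/(2*(-43 + (-12 - 5)*100)) - 7822) = 1/(1/(2*(-43 - 17*100)) - 7822) = 1/(1/(2*(-43 - 1700)) - 7822) = 1/((1/2)/(-1743) - 7822) = 1/((1/2)*(-1/1743) - 7822) = 1/(-1/3486 - 7822) = 1/(-27267493/3486) = -3486/27267493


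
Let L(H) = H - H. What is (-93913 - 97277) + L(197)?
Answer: -191190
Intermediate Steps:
L(H) = 0
(-93913 - 97277) + L(197) = (-93913 - 97277) + 0 = -191190 + 0 = -191190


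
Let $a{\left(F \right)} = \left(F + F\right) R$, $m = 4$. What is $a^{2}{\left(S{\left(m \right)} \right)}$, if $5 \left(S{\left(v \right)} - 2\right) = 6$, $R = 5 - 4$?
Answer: $\frac{1024}{25} \approx 40.96$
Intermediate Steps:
$R = 1$ ($R = 5 - 4 = 1$)
$S{\left(v \right)} = \frac{16}{5}$ ($S{\left(v \right)} = 2 + \frac{1}{5} \cdot 6 = 2 + \frac{6}{5} = \frac{16}{5}$)
$a{\left(F \right)} = 2 F$ ($a{\left(F \right)} = \left(F + F\right) 1 = 2 F 1 = 2 F$)
$a^{2}{\left(S{\left(m \right)} \right)} = \left(2 \cdot \frac{16}{5}\right)^{2} = \left(\frac{32}{5}\right)^{2} = \frac{1024}{25}$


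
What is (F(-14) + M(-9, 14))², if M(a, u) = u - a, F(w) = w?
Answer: 81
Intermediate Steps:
(F(-14) + M(-9, 14))² = (-14 + (14 - 1*(-9)))² = (-14 + (14 + 9))² = (-14 + 23)² = 9² = 81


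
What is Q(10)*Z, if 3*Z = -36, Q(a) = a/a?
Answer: -12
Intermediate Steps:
Q(a) = 1
Z = -12 (Z = (⅓)*(-36) = -12)
Q(10)*Z = 1*(-12) = -12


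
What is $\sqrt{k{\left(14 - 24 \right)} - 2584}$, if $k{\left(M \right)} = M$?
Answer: $i \sqrt{2594} \approx 50.931 i$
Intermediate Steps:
$\sqrt{k{\left(14 - 24 \right)} - 2584} = \sqrt{\left(14 - 24\right) - 2584} = \sqrt{-10 - 2584} = \sqrt{-2594} = i \sqrt{2594}$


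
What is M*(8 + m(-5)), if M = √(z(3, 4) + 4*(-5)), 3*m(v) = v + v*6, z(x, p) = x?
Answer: -11*I*√17/3 ≈ -15.118*I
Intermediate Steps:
m(v) = 7*v/3 (m(v) = (v + v*6)/3 = (v + 6*v)/3 = (7*v)/3 = 7*v/3)
M = I*√17 (M = √(3 + 4*(-5)) = √(3 - 20) = √(-17) = I*√17 ≈ 4.1231*I)
M*(8 + m(-5)) = (I*√17)*(8 + (7/3)*(-5)) = (I*√17)*(8 - 35/3) = (I*√17)*(-11/3) = -11*I*√17/3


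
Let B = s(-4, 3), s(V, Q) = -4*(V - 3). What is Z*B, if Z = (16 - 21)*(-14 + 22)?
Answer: -1120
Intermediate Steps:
s(V, Q) = 12 - 4*V (s(V, Q) = -4*(-3 + V) = 12 - 4*V)
B = 28 (B = 12 - 4*(-4) = 12 + 16 = 28)
Z = -40 (Z = -5*8 = -40)
Z*B = -40*28 = -1120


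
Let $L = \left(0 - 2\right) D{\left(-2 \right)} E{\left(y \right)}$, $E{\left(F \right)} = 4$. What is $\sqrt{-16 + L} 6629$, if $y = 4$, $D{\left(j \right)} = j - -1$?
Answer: $13258 i \sqrt{2} \approx 18750.0 i$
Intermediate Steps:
$D{\left(j \right)} = 1 + j$ ($D{\left(j \right)} = j + 1 = 1 + j$)
$L = 8$ ($L = \left(0 - 2\right) \left(1 - 2\right) 4 = - 2 \left(\left(-1\right) 4\right) = \left(-2\right) \left(-4\right) = 8$)
$\sqrt{-16 + L} 6629 = \sqrt{-16 + 8} \cdot 6629 = \sqrt{-8} \cdot 6629 = 2 i \sqrt{2} \cdot 6629 = 13258 i \sqrt{2}$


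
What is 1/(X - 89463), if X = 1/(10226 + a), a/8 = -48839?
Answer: -380486/34039419019 ≈ -1.1178e-5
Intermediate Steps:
a = -390712 (a = 8*(-48839) = -390712)
X = -1/380486 (X = 1/(10226 - 390712) = 1/(-380486) = -1/380486 ≈ -2.6282e-6)
1/(X - 89463) = 1/(-1/380486 - 89463) = 1/(-34039419019/380486) = -380486/34039419019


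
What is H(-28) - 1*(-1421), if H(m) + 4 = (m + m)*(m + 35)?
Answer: 1025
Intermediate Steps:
H(m) = -4 + 2*m*(35 + m) (H(m) = -4 + (m + m)*(m + 35) = -4 + (2*m)*(35 + m) = -4 + 2*m*(35 + m))
H(-28) - 1*(-1421) = (-4 + 2*(-28)**2 + 70*(-28)) - 1*(-1421) = (-4 + 2*784 - 1960) + 1421 = (-4 + 1568 - 1960) + 1421 = -396 + 1421 = 1025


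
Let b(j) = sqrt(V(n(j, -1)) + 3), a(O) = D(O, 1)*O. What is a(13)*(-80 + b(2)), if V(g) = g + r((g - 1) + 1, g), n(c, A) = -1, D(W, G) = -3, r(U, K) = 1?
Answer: 3120 - 39*sqrt(3) ≈ 3052.4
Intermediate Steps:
a(O) = -3*O
V(g) = 1 + g (V(g) = g + 1 = 1 + g)
b(j) = sqrt(3) (b(j) = sqrt((1 - 1) + 3) = sqrt(0 + 3) = sqrt(3))
a(13)*(-80 + b(2)) = (-3*13)*(-80 + sqrt(3)) = -39*(-80 + sqrt(3)) = 3120 - 39*sqrt(3)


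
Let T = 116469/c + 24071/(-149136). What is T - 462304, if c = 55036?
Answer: -948626332766789/2051962224 ≈ -4.6230e+5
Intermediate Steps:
T = 4011237307/2051962224 (T = 116469/55036 + 24071/(-149136) = 116469*(1/55036) + 24071*(-1/149136) = 116469/55036 - 24071/149136 = 4011237307/2051962224 ≈ 1.9548)
T - 462304 = 4011237307/2051962224 - 462304 = -948626332766789/2051962224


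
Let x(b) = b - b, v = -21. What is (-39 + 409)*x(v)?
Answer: 0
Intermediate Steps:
x(b) = 0
(-39 + 409)*x(v) = (-39 + 409)*0 = 370*0 = 0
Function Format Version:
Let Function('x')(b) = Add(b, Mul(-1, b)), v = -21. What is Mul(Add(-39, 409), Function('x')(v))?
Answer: 0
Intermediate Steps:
Function('x')(b) = 0
Mul(Add(-39, 409), Function('x')(v)) = Mul(Add(-39, 409), 0) = Mul(370, 0) = 0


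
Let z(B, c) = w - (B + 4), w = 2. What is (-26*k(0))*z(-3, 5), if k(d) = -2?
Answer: 52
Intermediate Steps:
z(B, c) = -2 - B (z(B, c) = 2 - (B + 4) = 2 - (4 + B) = 2 + (-4 - B) = -2 - B)
(-26*k(0))*z(-3, 5) = (-26*(-2))*(-2 - 1*(-3)) = 52*(-2 + 3) = 52*1 = 52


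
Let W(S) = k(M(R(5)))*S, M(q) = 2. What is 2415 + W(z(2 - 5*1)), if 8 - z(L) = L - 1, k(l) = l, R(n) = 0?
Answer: 2439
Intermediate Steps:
z(L) = 9 - L (z(L) = 8 - (L - 1) = 8 - (-1 + L) = 8 + (1 - L) = 9 - L)
W(S) = 2*S
2415 + W(z(2 - 5*1)) = 2415 + 2*(9 - (2 - 5*1)) = 2415 + 2*(9 - (2 - 5)) = 2415 + 2*(9 - 1*(-3)) = 2415 + 2*(9 + 3) = 2415 + 2*12 = 2415 + 24 = 2439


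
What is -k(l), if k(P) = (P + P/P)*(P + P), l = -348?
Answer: -241512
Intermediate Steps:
k(P) = 2*P*(1 + P) (k(P) = (P + 1)*(2*P) = (1 + P)*(2*P) = 2*P*(1 + P))
-k(l) = -2*(-348)*(1 - 348) = -2*(-348)*(-347) = -1*241512 = -241512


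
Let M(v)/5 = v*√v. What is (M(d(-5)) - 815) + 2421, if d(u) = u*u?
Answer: 2231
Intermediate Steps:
d(u) = u²
M(v) = 5*v^(3/2) (M(v) = 5*(v*√v) = 5*v^(3/2))
(M(d(-5)) - 815) + 2421 = (5*((-5)²)^(3/2) - 815) + 2421 = (5*25^(3/2) - 815) + 2421 = (5*125 - 815) + 2421 = (625 - 815) + 2421 = -190 + 2421 = 2231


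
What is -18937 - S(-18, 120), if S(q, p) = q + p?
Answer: -19039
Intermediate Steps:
S(q, p) = p + q
-18937 - S(-18, 120) = -18937 - (120 - 18) = -18937 - 1*102 = -18937 - 102 = -19039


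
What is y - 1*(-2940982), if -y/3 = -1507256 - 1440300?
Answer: 11783650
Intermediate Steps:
y = 8842668 (y = -3*(-1507256 - 1440300) = -3*(-2947556) = 8842668)
y - 1*(-2940982) = 8842668 - 1*(-2940982) = 8842668 + 2940982 = 11783650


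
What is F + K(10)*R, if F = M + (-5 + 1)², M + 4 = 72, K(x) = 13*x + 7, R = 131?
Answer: 18031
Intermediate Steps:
K(x) = 7 + 13*x
M = 68 (M = -4 + 72 = 68)
F = 84 (F = 68 + (-5 + 1)² = 68 + (-4)² = 68 + 16 = 84)
F + K(10)*R = 84 + (7 + 13*10)*131 = 84 + (7 + 130)*131 = 84 + 137*131 = 84 + 17947 = 18031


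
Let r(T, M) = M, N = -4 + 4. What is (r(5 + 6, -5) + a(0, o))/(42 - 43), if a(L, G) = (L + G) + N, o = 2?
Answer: 3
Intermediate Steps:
N = 0
a(L, G) = G + L (a(L, G) = (L + G) + 0 = (G + L) + 0 = G + L)
(r(5 + 6, -5) + a(0, o))/(42 - 43) = (-5 + (2 + 0))/(42 - 43) = (-5 + 2)/(-1) = -3*(-1) = 3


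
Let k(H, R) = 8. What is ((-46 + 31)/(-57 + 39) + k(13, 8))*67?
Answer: 3551/6 ≈ 591.83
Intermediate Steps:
((-46 + 31)/(-57 + 39) + k(13, 8))*67 = ((-46 + 31)/(-57 + 39) + 8)*67 = (-15/(-18) + 8)*67 = (-15*(-1/18) + 8)*67 = (⅚ + 8)*67 = (53/6)*67 = 3551/6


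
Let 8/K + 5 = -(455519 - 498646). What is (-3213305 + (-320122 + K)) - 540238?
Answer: -87832291061/21561 ≈ -4.0737e+6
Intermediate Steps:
K = 4/21561 (K = 8/(-5 - (455519 - 498646)) = 8/(-5 - 1*(-43127)) = 8/(-5 + 43127) = 8/43122 = 8*(1/43122) = 4/21561 ≈ 0.00018552)
(-3213305 + (-320122 + K)) - 540238 = (-3213305 + (-320122 + 4/21561)) - 540238 = (-3213305 - 6902150438/21561) - 540238 = -76184219543/21561 - 540238 = -87832291061/21561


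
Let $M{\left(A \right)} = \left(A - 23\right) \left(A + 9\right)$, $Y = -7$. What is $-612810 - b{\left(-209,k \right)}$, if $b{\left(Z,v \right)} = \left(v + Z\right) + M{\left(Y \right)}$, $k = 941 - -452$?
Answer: $-613934$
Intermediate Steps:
$k = 1393$ ($k = 941 + 452 = 1393$)
$M{\left(A \right)} = \left(-23 + A\right) \left(9 + A\right)$
$b{\left(Z,v \right)} = -60 + Z + v$ ($b{\left(Z,v \right)} = \left(v + Z\right) - \left(109 - 49\right) = \left(Z + v\right) + \left(-207 + 49 + 98\right) = \left(Z + v\right) - 60 = -60 + Z + v$)
$-612810 - b{\left(-209,k \right)} = -612810 - \left(-60 - 209 + 1393\right) = -612810 - 1124 = -613934$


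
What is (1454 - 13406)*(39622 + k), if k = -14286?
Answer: -302815872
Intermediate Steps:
(1454 - 13406)*(39622 + k) = (1454 - 13406)*(39622 - 14286) = -11952*25336 = -302815872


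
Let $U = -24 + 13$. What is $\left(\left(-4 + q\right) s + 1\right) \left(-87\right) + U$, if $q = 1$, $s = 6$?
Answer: $1468$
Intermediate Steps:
$U = -11$
$\left(\left(-4 + q\right) s + 1\right) \left(-87\right) + U = \left(\left(-4 + 1\right) 6 + 1\right) \left(-87\right) - 11 = \left(\left(-3\right) 6 + 1\right) \left(-87\right) - 11 = \left(-18 + 1\right) \left(-87\right) - 11 = \left(-17\right) \left(-87\right) - 11 = 1479 - 11 = 1468$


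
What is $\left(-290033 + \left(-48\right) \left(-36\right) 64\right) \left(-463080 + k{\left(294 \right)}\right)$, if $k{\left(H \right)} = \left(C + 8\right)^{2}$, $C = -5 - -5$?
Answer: $83084054056$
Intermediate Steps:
$C = 0$ ($C = -5 + 5 = 0$)
$k{\left(H \right)} = 64$ ($k{\left(H \right)} = \left(0 + 8\right)^{2} = 8^{2} = 64$)
$\left(-290033 + \left(-48\right) \left(-36\right) 64\right) \left(-463080 + k{\left(294 \right)}\right) = \left(-290033 + \left(-48\right) \left(-36\right) 64\right) \left(-463080 + 64\right) = \left(-290033 + 1728 \cdot 64\right) \left(-463016\right) = \left(-290033 + 110592\right) \left(-463016\right) = \left(-179441\right) \left(-463016\right) = 83084054056$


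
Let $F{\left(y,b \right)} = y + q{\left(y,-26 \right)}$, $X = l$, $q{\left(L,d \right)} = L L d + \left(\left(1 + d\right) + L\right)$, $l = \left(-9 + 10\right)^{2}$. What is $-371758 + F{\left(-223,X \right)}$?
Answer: $-1665183$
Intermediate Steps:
$l = 1$ ($l = 1^{2} = 1$)
$q{\left(L,d \right)} = 1 + L + d + d L^{2}$ ($q{\left(L,d \right)} = L^{2} d + \left(1 + L + d\right) = d L^{2} + \left(1 + L + d\right) = 1 + L + d + d L^{2}$)
$X = 1$
$F{\left(y,b \right)} = -25 - 26 y^{2} + 2 y$ ($F{\left(y,b \right)} = y + \left(1 + y - 26 - 26 y^{2}\right) = y - \left(25 - y + 26 y^{2}\right) = -25 - 26 y^{2} + 2 y$)
$-371758 + F{\left(-223,X \right)} = -371758 - \left(471 + 1292954\right) = -371758 - 1293425 = -1665183$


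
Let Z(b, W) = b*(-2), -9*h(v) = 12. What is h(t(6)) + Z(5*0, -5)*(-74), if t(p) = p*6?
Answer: -4/3 ≈ -1.3333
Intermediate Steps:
t(p) = 6*p
h(v) = -4/3 (h(v) = -⅑*12 = -4/3)
Z(b, W) = -2*b
h(t(6)) + Z(5*0, -5)*(-74) = -4/3 - 10*0*(-74) = -4/3 - 2*0*(-74) = -4/3 + 0*(-74) = -4/3 + 0 = -4/3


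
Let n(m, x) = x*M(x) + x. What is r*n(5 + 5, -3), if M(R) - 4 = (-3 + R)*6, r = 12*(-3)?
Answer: -3348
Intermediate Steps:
r = -36
M(R) = -14 + 6*R (M(R) = 4 + (-3 + R)*6 = 4 + (-18 + 6*R) = -14 + 6*R)
n(m, x) = x + x*(-14 + 6*x) (n(m, x) = x*(-14 + 6*x) + x = x + x*(-14 + 6*x))
r*n(5 + 5, -3) = -(-108)*(-13 + 6*(-3)) = -(-108)*(-13 - 18) = -(-108)*(-31) = -36*93 = -3348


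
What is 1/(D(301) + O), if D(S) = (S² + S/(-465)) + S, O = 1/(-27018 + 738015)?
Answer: 36734845/3339247101342 ≈ 1.1001e-5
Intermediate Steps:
O = 1/710997 ≈ 1.4065e-6
D(S) = S² + 464*S/465 (D(S) = (S² - S/465) + S = S² + 464*S/465)
1/(D(301) + O) = 1/((1/465)*301*(464 + 465*301) + 1/710997) = 1/((1/465)*301*(464 + 139965) + 1/710997) = 1/((1/465)*301*140429 + 1/710997) = 1/(42269129/465 + 1/710997) = 1/(3339247101342/36734845) = 36734845/3339247101342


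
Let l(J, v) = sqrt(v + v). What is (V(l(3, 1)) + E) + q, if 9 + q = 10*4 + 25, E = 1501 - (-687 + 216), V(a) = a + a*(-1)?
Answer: 2028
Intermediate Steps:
l(J, v) = sqrt(2)*sqrt(v) (l(J, v) = sqrt(2*v) = sqrt(2)*sqrt(v))
V(a) = 0 (V(a) = a - a = 0)
E = 1972 (E = 1501 - 1*(-471) = 1501 + 471 = 1972)
q = 56 (q = -9 + (10*4 + 25) = -9 + (40 + 25) = -9 + 65 = 56)
(V(l(3, 1)) + E) + q = (0 + 1972) + 56 = 1972 + 56 = 2028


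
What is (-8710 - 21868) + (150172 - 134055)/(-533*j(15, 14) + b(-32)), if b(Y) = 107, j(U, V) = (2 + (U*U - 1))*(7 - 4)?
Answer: -11046838443/361267 ≈ -30578.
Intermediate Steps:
j(U, V) = 3 + 3*U² (j(U, V) = (2 + (U² - 1))*3 = (2 + (-1 + U²))*3 = (1 + U²)*3 = 3 + 3*U²)
(-8710 - 21868) + (150172 - 134055)/(-533*j(15, 14) + b(-32)) = (-8710 - 21868) + (150172 - 134055)/(-533*(3 + 3*15²) + 107) = -30578 + 16117/(-533*(3 + 3*225) + 107) = -30578 + 16117/(-533*(3 + 675) + 107) = -30578 + 16117/(-533*678 + 107) = -30578 + 16117/(-361374 + 107) = -30578 + 16117/(-361267) = -30578 + 16117*(-1/361267) = -30578 - 16117/361267 = -11046838443/361267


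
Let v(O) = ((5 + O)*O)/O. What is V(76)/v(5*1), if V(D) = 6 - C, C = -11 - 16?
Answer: 33/10 ≈ 3.3000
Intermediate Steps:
C = -27
V(D) = 33 (V(D) = 6 - 1*(-27) = 6 + 27 = 33)
v(O) = 5 + O (v(O) = (O*(5 + O))/O = 5 + O)
V(76)/v(5*1) = 33/(5 + 5*1) = 33/(5 + 5) = 33/10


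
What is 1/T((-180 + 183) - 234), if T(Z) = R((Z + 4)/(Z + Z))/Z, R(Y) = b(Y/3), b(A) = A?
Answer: -320166/227 ≈ -1410.4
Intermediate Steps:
R(Y) = Y/3
T(Z) = (4 + Z)/(6*Z²) (T(Z) = (((Z + 4)/(Z + Z))/3)/Z = (((4 + Z)/((2*Z)))/3)/Z = (((4 + Z)*(1/(2*Z)))/3)/Z = (((4 + Z)/(2*Z))/3)/Z = ((4 + Z)/(6*Z))/Z = (4 + Z)/(6*Z²))
1/T((-180 + 183) - 234) = 1/((4 + ((-180 + 183) - 234))/(6*((-180 + 183) - 234)²)) = 1/((4 + (3 - 234))/(6*(3 - 234)²)) = 1/((⅙)*(4 - 231)/(-231)²) = 1/((⅙)*(1/53361)*(-227)) = 1/(-227/320166) = -320166/227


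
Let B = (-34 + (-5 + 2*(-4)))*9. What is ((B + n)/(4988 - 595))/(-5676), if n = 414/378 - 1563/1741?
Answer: 15458083/911636396748 ≈ 1.6956e-5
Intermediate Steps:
B = -423 (B = (-34 + (-5 - 8))*9 = (-34 - 13)*9 = -47*9 = -423)
n = 7220/36561 (n = 414*(1/378) - 1563*1/1741 = 23/21 - 1563/1741 = 7220/36561 ≈ 0.19748)
((B + n)/(4988 - 595))/(-5676) = ((-423 + 7220/36561)/(4988 - 595))/(-5676) = -15458083/36561/4393*(-1/5676) = -15458083/36561*1/4393*(-1/5676) = -15458083/160612473*(-1/5676) = 15458083/911636396748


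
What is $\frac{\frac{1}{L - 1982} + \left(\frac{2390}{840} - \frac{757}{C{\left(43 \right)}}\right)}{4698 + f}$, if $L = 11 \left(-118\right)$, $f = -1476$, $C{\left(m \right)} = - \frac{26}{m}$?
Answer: $\frac{1123603907}{2885107680} \approx 0.38945$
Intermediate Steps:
$L = -1298$
$\frac{\frac{1}{L - 1982} + \left(\frac{2390}{840} - \frac{757}{C{\left(43 \right)}}\right)}{4698 + f} = \frac{\frac{1}{-1298 - 1982} + \left(\frac{2390}{840} - \frac{757}{\left(-26\right) \frac{1}{43}}\right)}{4698 - 1476} = \frac{\frac{1}{-3280} - \left(- \frac{239}{84} + \frac{757}{\left(-26\right) \frac{1}{43}}\right)}{3222} = \left(- \frac{1}{3280} - \left(- \frac{239}{84} + \frac{757}{- \frac{26}{43}}\right)\right) \frac{1}{3222} = \left(- \frac{1}{3280} + \left(\frac{239}{84} - - \frac{32551}{26}\right)\right) \frac{1}{3222} = \left(- \frac{1}{3280} + \left(\frac{239}{84} + \frac{32551}{26}\right)\right) \frac{1}{3222} = \left(- \frac{1}{3280} + \frac{1370249}{1092}\right) \frac{1}{3222} = \frac{1123603907}{895440} \cdot \frac{1}{3222} = \frac{1123603907}{2885107680}$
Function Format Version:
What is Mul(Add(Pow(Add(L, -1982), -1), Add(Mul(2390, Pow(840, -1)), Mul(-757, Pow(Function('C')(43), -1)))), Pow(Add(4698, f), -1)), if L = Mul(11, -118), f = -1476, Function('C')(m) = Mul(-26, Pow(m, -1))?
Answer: Rational(1123603907, 2885107680) ≈ 0.38945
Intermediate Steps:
L = -1298
Mul(Add(Pow(Add(L, -1982), -1), Add(Mul(2390, Pow(840, -1)), Mul(-757, Pow(Function('C')(43), -1)))), Pow(Add(4698, f), -1)) = Mul(Add(Pow(Add(-1298, -1982), -1), Add(Mul(2390, Pow(840, -1)), Mul(-757, Pow(Mul(-26, Pow(43, -1)), -1)))), Pow(Add(4698, -1476), -1)) = Mul(Add(Pow(-3280, -1), Add(Mul(2390, Rational(1, 840)), Mul(-757, Pow(Mul(-26, Rational(1, 43)), -1)))), Pow(3222, -1)) = Mul(Add(Rational(-1, 3280), Add(Rational(239, 84), Mul(-757, Pow(Rational(-26, 43), -1)))), Rational(1, 3222)) = Mul(Add(Rational(-1, 3280), Add(Rational(239, 84), Mul(-757, Rational(-43, 26)))), Rational(1, 3222)) = Mul(Add(Rational(-1, 3280), Add(Rational(239, 84), Rational(32551, 26))), Rational(1, 3222)) = Mul(Add(Rational(-1, 3280), Rational(1370249, 1092)), Rational(1, 3222)) = Mul(Rational(1123603907, 895440), Rational(1, 3222)) = Rational(1123603907, 2885107680)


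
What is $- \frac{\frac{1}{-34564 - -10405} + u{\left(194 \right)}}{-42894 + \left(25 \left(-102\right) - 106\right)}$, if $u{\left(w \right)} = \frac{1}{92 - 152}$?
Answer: $- \frac{2691}{7336283000} \approx -3.6681 \cdot 10^{-7}$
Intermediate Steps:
$u{\left(w \right)} = - \frac{1}{60}$ ($u{\left(w \right)} = \frac{1}{-60} = - \frac{1}{60}$)
$- \frac{\frac{1}{-34564 - -10405} + u{\left(194 \right)}}{-42894 + \left(25 \left(-102\right) - 106\right)} = - \frac{\frac{1}{-34564 - -10405} - \frac{1}{60}}{-42894 + \left(25 \left(-102\right) - 106\right)} = - \frac{\frac{1}{-34564 + \left(-12271 + 22676\right)} - \frac{1}{60}}{-42894 - 2656} = - \frac{\frac{1}{-34564 + 10405} - \frac{1}{60}}{-42894 - 2656} = - \frac{\frac{1}{-24159} - \frac{1}{60}}{-45550} = - \frac{\left(- \frac{1}{24159} - \frac{1}{60}\right) \left(-1\right)}{45550} = - \frac{\left(-2691\right) \left(-1\right)}{161060 \cdot 45550} = \left(-1\right) \frac{2691}{7336283000} = - \frac{2691}{7336283000}$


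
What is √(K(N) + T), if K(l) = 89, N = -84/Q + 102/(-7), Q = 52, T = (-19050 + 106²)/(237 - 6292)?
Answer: √3310322995/6055 ≈ 9.5021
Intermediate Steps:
T = 7814/6055 (T = (-19050 + 11236)/(-6055) = -7814*(-1/6055) = 7814/6055 ≈ 1.2905)
N = -1473/91 (N = -84/52 + 102/(-7) = -84*1/52 + 102*(-⅐) = -21/13 - 102/7 = -1473/91 ≈ -16.187)
√(K(N) + T) = √(89 + 7814/6055) = √(546709/6055) = √3310322995/6055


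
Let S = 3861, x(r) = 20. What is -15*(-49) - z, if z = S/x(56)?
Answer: 10839/20 ≈ 541.95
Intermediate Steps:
z = 3861/20 ≈ 193.05
-15*(-49) - z = -15*(-49) - 1*3861/20 = 735 - 3861/20 = 10839/20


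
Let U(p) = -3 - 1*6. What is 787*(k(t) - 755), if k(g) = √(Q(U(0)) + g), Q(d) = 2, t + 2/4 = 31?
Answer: -594185 + 787*√130/2 ≈ -5.8970e+5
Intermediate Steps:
t = 61/2 (t = -½ + 31 = 61/2 ≈ 30.500)
U(p) = -9 (U(p) = -3 - 6 = -9)
k(g) = √(2 + g)
787*(k(t) - 755) = 787*(√(2 + 61/2) - 755) = 787*(√(65/2) - 755) = 787*(√130/2 - 755) = 787*(-755 + √130/2) = -594185 + 787*√130/2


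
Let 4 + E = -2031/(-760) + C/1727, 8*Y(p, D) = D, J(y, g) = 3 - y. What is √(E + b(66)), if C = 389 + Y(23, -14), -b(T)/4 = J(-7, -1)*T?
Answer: I*√1137462983958290/656260 ≈ 51.392*I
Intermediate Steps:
Y(p, D) = D/8
b(T) = -40*T (b(T) = -4*(3 - 1*(-7))*T = -4*(3 + 7)*T = -40*T)
C = 1549/4 (C = 389 + (⅛)*(-14) = 389 - 7/4 = 1549/4 ≈ 387.25)
E = -1448233/1312520 (E = -4 + (-2031/(-760) + (1549/4)/1727) = -4 + (-2031*(-1/760) + (1549/4)*(1/1727)) = -4 + (2031/760 + 1549/6908) = -4 + 3801847/1312520 = -1448233/1312520 ≈ -1.1034)
√(E + b(66)) = √(-1448233/1312520 - 40*66) = √(-1448233/1312520 - 2640) = √(-3466501033/1312520) = I*√1137462983958290/656260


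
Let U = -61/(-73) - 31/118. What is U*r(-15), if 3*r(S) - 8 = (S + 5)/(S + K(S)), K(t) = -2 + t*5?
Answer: 613585/396244 ≈ 1.5485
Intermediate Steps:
K(t) = -2 + 5*t
r(S) = 8/3 + (5 + S)/(3*(-2 + 6*S)) (r(S) = 8/3 + ((S + 5)/(S + (-2 + 5*S)))/3 = 8/3 + ((5 + S)/(-2 + 6*S))/3 = 8/3 + (5 + S)/(3*(-2 + 6*S)))
U = 4935/8614 (U = -61*(-1/73) - 31*1/118 = 61/73 - 31/118 = 4935/8614 ≈ 0.57290)
U*r(-15) = 4935*((-11 + 49*(-15))/(6*(-1 + 3*(-15))))/8614 = 4935*((-11 - 735)/(6*(-1 - 45)))/8614 = 4935*((⅙)*(-746)/(-46))/8614 = 4935*((⅙)*(-1/46)*(-746))/8614 = (4935/8614)*(373/138) = 613585/396244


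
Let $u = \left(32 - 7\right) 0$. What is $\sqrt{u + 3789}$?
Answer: $3 \sqrt{421} \approx 61.555$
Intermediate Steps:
$u = 0$ ($u = 25 \cdot 0 = 0$)
$\sqrt{u + 3789} = \sqrt{0 + 3789} = \sqrt{3789} = 3 \sqrt{421}$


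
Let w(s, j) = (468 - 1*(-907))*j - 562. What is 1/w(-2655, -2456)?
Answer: -1/3377562 ≈ -2.9607e-7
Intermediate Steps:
w(s, j) = -562 + 1375*j (w(s, j) = (468 + 907)*j - 562 = 1375*j - 562 = -562 + 1375*j)
1/w(-2655, -2456) = 1/(-562 + 1375*(-2456)) = 1/(-562 - 3377000) = 1/(-3377562) = -1/3377562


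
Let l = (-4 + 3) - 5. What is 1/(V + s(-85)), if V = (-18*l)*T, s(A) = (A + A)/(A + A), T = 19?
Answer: 1/2053 ≈ 0.00048709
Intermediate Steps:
s(A) = 1 (s(A) = (2*A)/((2*A)) = (2*A)*(1/(2*A)) = 1)
l = -6 (l = -1 - 5 = -6)
V = 2052 (V = -18*(-6)*19 = 108*19 = 2052)
1/(V + s(-85)) = 1/(2052 + 1) = 1/2053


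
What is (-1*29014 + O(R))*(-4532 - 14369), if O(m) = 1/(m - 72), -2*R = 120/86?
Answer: 1714279250107/3126 ≈ 5.4839e+8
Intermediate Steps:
R = -30/43 (R = -60/86 = -1/2*60/43 = -30/43 ≈ -0.69767)
O(m) = 1/(-72 + m)
(-1*29014 + O(R))*(-4532 - 14369) = (-1*29014 + 1/(-72 - 30/43))*(-4532 - 14369) = (-29014 + 1/(-3126/43))*(-18901) = (-29014 - 43/3126)*(-18901) = -90697807/3126*(-18901) = 1714279250107/3126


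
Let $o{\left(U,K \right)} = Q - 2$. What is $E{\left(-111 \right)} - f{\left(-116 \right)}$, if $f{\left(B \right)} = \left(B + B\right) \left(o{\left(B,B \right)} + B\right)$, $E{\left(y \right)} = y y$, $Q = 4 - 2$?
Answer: $-14591$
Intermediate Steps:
$Q = 2$ ($Q = 4 - 2 = 2$)
$E{\left(y \right)} = y^{2}$
$o{\left(U,K \right)} = 0$ ($o{\left(U,K \right)} = 2 - 2 = 0$)
$f{\left(B \right)} = 2 B^{2}$ ($f{\left(B \right)} = \left(B + B\right) \left(0 + B\right) = 2 B B = 2 B^{2}$)
$E{\left(-111 \right)} - f{\left(-116 \right)} = \left(-111\right)^{2} - 2 \left(-116\right)^{2} = 12321 - 2 \cdot 13456 = 12321 - 26912 = -14591$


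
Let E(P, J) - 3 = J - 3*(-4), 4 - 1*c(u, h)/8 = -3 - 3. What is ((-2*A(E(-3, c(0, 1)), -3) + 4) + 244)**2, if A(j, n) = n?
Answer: 64516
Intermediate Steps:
c(u, h) = 80 (c(u, h) = 32 - 8*(-3 - 3) = 32 - 8*(-6) = 32 + 48 = 80)
E(P, J) = 15 + J (E(P, J) = 3 + (J - 3*(-4)) = 3 + (J + 12) = 3 + (12 + J) = 15 + J)
((-2*A(E(-3, c(0, 1)), -3) + 4) + 244)**2 = ((-2*(-3) + 4) + 244)**2 = ((6 + 4) + 244)**2 = (10 + 244)**2 = 254**2 = 64516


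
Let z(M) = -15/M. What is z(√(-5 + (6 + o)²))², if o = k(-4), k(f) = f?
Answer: -225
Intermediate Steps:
o = -4
z(√(-5 + (6 + o)²))² = (-15/√(-5 + (6 - 4)²))² = (-15/√(-5 + 2²))² = (-15/√(-5 + 4))² = (-15*(-I))² = (-(-15)*I)² = (15*I)² = -225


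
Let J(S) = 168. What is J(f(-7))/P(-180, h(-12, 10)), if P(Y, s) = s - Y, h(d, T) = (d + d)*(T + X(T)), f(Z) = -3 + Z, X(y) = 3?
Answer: -14/11 ≈ -1.2727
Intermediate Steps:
h(d, T) = 2*d*(3 + T) (h(d, T) = (d + d)*(T + 3) = (2*d)*(3 + T) = 2*d*(3 + T))
J(f(-7))/P(-180, h(-12, 10)) = 168/(2*(-12)*(3 + 10) - 1*(-180)) = 168/(2*(-12)*13 + 180) = 168/(-312 + 180) = 168/(-132) = 168*(-1/132) = -14/11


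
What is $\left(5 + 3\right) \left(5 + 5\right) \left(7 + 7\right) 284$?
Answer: $318080$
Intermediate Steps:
$\left(5 + 3\right) \left(5 + 5\right) \left(7 + 7\right) 284 = 8 \cdot 10 \cdot 14 \cdot 284 = 80 \cdot 14 \cdot 284 = 1120 \cdot 284 = 318080$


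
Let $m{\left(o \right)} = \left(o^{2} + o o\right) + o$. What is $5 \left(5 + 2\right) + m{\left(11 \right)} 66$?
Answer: $16733$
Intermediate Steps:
$m{\left(o \right)} = o + 2 o^{2}$ ($m{\left(o \right)} = \left(o^{2} + o^{2}\right) + o = 2 o^{2} + o = o + 2 o^{2}$)
$5 \left(5 + 2\right) + m{\left(11 \right)} 66 = 5 \left(5 + 2\right) + 11 \left(1 + 2 \cdot 11\right) 66 = 5 \cdot 7 + 11 \left(1 + 22\right) 66 = 35 + 11 \cdot 23 \cdot 66 = 35 + 253 \cdot 66 = 35 + 16698 = 16733$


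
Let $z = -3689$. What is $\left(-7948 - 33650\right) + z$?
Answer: $-45287$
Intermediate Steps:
$\left(-7948 - 33650\right) + z = \left(-7948 - 33650\right) - 3689 = -41598 - 3689 = -45287$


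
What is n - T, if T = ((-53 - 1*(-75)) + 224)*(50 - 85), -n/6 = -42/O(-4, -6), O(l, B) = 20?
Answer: 43113/5 ≈ 8622.6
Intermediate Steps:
n = 63/5 (n = -(-252)/20 = -6*(-21/10) = 63/5 ≈ 12.600)
T = -8610 (T = ((-53 + 75) + 224)*(-35) = (22 + 224)*(-35) = 246*(-35) = -8610)
n - T = 63/5 - 1*(-8610) = 63/5 + 8610 = 43113/5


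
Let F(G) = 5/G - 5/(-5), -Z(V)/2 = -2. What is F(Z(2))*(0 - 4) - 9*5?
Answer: -54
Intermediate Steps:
Z(V) = 4 (Z(V) = -2*(-2) = 4)
F(G) = 1 + 5/G (F(G) = 5/G - 5*(-⅕) = 5/G + 1 = 1 + 5/G)
F(Z(2))*(0 - 4) - 9*5 = ((5 + 4)/4)*(0 - 4) - 9*5 = ((¼)*9)*(-4) - 45 = (9/4)*(-4) - 45 = -9 - 45 = -54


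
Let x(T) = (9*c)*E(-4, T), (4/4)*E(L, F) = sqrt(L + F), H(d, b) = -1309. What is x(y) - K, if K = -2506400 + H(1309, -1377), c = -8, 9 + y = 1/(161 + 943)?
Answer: 2507709 - 6*I*sqrt(990219)/23 ≈ 2.5077e+6 - 259.59*I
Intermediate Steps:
y = -9935/1104 (y = -9 + 1/(161 + 943) = -9 + 1/1104 = -9935/1104 ≈ -8.9991)
E(L, F) = sqrt(F + L) (E(L, F) = sqrt(L + F) = sqrt(F + L))
x(T) = -72*sqrt(-4 + T) (x(T) = (9*(-8))*sqrt(T - 4) = -72*sqrt(-4 + T))
K = -2507709 (K = -2506400 - 1309 = -2507709)
x(y) - K = -72*sqrt(-4 - 9935/1104) - 1*(-2507709) = -6*I*sqrt(990219)/23 + 2507709 = 2507709 - 6*I*sqrt(990219)/23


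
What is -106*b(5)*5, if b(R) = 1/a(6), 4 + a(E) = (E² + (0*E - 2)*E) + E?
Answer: -265/13 ≈ -20.385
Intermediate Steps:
a(E) = -4 + E² - E (a(E) = -4 + ((E² + (0*E - 2)*E) + E) = -4 + ((E² + (0 - 2)*E) + E) = -4 + ((E² - 2*E) + E) = -4 + (E² - E) = -4 + E² - E)
b(R) = 1/26 (b(R) = 1/(-4 + 6² - 1*6) = 1/(-4 + 36 - 6) = 1/26)
-106*b(5)*5 = -53*5/13 = -106*5/26 = -265/13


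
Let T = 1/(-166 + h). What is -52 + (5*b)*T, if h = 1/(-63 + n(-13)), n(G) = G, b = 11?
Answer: -60024/1147 ≈ -52.331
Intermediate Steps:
h = -1/76 (h = 1/(-63 - 13) = 1/(-76) = -1/76 ≈ -0.013158)
T = -76/12617 (T = 1/(-166 - 1/76) = 1/(-12617/76) = -76/12617 ≈ -0.0060236)
-52 + (5*b)*T = -52 + (5*11)*(-76/12617) = -52 + 55*(-76/12617) = -52 - 380/1147 = -60024/1147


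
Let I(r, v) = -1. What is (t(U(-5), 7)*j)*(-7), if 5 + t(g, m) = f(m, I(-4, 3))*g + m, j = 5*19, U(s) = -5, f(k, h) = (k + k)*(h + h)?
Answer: -94430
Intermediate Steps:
f(k, h) = 4*h*k (f(k, h) = (2*k)*(2*h) = 4*h*k)
j = 95
t(g, m) = -5 + m - 4*g*m (t(g, m) = -5 + ((4*(-1)*m)*g + m) = -5 + ((-4*m)*g + m) = -5 + (-4*g*m + m) = -5 + (m - 4*g*m) = -5 + m - 4*g*m)
(t(U(-5), 7)*j)*(-7) = ((-5 + 7 - 4*(-5)*7)*95)*(-7) = ((-5 + 7 + 140)*95)*(-7) = (142*95)*(-7) = 13490*(-7) = -94430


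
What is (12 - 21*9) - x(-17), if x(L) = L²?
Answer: -466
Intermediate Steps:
(12 - 21*9) - x(-17) = (12 - 21*9) - 1*(-17)² = (12 - 189) - 1*289 = -177 - 289 = -466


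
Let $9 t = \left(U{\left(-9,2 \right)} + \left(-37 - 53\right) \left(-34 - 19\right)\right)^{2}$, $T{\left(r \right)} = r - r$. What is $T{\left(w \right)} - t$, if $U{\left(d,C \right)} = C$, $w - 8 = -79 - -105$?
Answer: $- \frac{22771984}{9} \approx -2.5302 \cdot 10^{6}$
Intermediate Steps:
$w = 34$ ($w = 8 - -26 = 8 + \left(-79 + 105\right) = 8 + 26 = 34$)
$T{\left(r \right)} = 0$
$t = \frac{22771984}{9}$ ($t = \frac{\left(2 + \left(-37 - 53\right) \left(-34 - 19\right)\right)^{2}}{9} = \frac{\left(2 - -4770\right)^{2}}{9} = \frac{\left(2 + 4770\right)^{2}}{9} = \frac{4772^{2}}{9} = \frac{1}{9} \cdot 22771984 = \frac{22771984}{9} \approx 2.5302 \cdot 10^{6}$)
$T{\left(w \right)} - t = 0 - \frac{22771984}{9} = - \frac{22771984}{9}$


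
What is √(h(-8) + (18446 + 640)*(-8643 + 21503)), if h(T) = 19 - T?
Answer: √245445987 ≈ 15667.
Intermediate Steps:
√(h(-8) + (18446 + 640)*(-8643 + 21503)) = √((19 - 1*(-8)) + (18446 + 640)*(-8643 + 21503)) = √((19 + 8) + 19086*12860) = √(27 + 245445960) = √245445987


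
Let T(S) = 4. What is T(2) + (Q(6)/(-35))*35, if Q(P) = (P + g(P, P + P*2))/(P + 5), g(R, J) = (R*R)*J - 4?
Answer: -606/11 ≈ -55.091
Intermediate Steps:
g(R, J) = -4 + J*R**2 (g(R, J) = R**2*J - 4 = J*R**2 - 4 = -4 + J*R**2)
Q(P) = (-4 + P + 3*P**3)/(5 + P) (Q(P) = (P + (-4 + (P + P*2)*P**2))/(P + 5) = (P + (-4 + (P + 2*P)*P**2))/(5 + P) = (P + (-4 + (3*P)*P**2))/(5 + P) = (P + (-4 + 3*P**3))/(5 + P) = (-4 + P + 3*P**3)/(5 + P))
T(2) + (Q(6)/(-35))*35 = 4 + (((-4 + 6 + 3*6**3)/(5 + 6))/(-35))*35 = 4 + (((-4 + 6 + 3*216)/11)*(-1/35))*35 = 4 + (((-4 + 6 + 648)/11)*(-1/35))*35 = 4 + (((1/11)*650)*(-1/35))*35 = 4 + ((650/11)*(-1/35))*35 = 4 - 130/77*35 = 4 - 650/11 = -606/11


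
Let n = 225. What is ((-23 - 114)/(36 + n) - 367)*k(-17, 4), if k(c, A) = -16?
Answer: 1534784/261 ≈ 5880.4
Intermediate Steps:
((-23 - 114)/(36 + n) - 367)*k(-17, 4) = ((-23 - 114)/(36 + 225) - 367)*(-16) = (-137/261 - 367)*(-16) = -95924/261*(-16) = 1534784/261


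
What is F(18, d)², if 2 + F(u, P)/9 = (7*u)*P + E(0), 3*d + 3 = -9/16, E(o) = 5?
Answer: 111450249/64 ≈ 1.7414e+6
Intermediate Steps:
d = -19/16 (d = -1 + (-9/16)/3 = -1 + (-9*1/16)/3 = -1 + (⅓)*(-9/16) = -1 - 3/16 = -19/16 ≈ -1.1875)
F(u, P) = 27 + 63*P*u (F(u, P) = -18 + 9*((7*u)*P + 5) = -18 + 9*(7*P*u + 5) = -18 + 9*(5 + 7*P*u) = -18 + (45 + 63*P*u) = 27 + 63*P*u)
F(18, d)² = (27 + 63*(-19/16)*18)² = (27 - 10773/8)² = (-10557/8)² = 111450249/64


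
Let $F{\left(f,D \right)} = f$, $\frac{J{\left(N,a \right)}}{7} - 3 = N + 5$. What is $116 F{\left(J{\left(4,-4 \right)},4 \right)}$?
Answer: $9744$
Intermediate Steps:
$J{\left(N,a \right)} = 56 + 7 N$ ($J{\left(N,a \right)} = 21 + 7 \left(N + 5\right) = 21 + 7 \left(5 + N\right) = 21 + \left(35 + 7 N\right) = 56 + 7 N$)
$116 F{\left(J{\left(4,-4 \right)},4 \right)} = 116 \left(56 + 7 \cdot 4\right) = 116 \left(56 + 28\right) = 116 \cdot 84 = 9744$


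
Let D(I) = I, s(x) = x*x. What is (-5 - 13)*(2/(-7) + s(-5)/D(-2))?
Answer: 1611/7 ≈ 230.14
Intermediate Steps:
s(x) = x**2
(-5 - 13)*(2/(-7) + s(-5)/D(-2)) = (-5 - 13)*(2/(-7) + (-5)**2/(-2)) = -18*(2*(-1/7) + 25*(-1/2)) = -18*(-2/7 - 25/2) = -18*(-179/14) = 1611/7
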